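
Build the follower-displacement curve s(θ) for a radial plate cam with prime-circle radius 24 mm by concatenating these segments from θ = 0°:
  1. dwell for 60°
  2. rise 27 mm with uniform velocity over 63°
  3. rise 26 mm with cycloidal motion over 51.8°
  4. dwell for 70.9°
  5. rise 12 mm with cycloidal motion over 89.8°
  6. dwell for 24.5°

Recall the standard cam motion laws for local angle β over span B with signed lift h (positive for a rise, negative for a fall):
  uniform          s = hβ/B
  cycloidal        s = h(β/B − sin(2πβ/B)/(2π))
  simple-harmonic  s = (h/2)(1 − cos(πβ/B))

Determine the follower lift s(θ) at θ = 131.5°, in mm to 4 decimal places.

seg 1 [0°–60°] dwell: s stays 0.0000
seg 2 [60°–123°] uniform, h=27: full span → s += 27 → s = 27.0000
seg 3 [123°–174.8°] cycloidal, h=26: θ=131.5° here. β=8.5, B=51.8. 26·(0.1641 − sin(2π·0.1641)/(2π)) = 0.7167 → s = 27.7167

27.7167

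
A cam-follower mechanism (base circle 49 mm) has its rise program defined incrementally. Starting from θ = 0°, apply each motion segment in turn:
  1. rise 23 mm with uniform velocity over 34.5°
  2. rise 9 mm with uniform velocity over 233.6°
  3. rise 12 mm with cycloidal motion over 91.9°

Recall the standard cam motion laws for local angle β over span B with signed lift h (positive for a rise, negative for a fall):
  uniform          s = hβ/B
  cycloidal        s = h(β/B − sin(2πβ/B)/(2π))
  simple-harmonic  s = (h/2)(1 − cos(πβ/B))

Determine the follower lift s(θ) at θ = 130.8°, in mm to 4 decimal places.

seg 1 [0°–34.5°] uniform, h=23: full span → s += 23 → s = 23.0000
seg 2 [34.5°–268.1°] uniform, h=9: θ=130.8° here. β=96.3, B=233.6. 9·96.3/233.6 = 3.7102 → s = 26.7102

26.7102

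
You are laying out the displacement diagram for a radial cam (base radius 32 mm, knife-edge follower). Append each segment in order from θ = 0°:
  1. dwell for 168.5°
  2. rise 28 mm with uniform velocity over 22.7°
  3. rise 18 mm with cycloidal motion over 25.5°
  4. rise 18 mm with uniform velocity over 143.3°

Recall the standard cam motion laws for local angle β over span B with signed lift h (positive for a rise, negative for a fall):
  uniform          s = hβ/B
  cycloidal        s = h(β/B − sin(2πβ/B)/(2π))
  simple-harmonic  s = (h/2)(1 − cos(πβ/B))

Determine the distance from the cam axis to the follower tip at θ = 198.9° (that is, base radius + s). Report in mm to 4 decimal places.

seg 1 [0°–168.5°] dwell: s stays 0.0000
seg 2 [168.5°–191.2°] uniform, h=28: full span → s += 28 → s = 28.0000
seg 3 [191.2°–216.7°] cycloidal, h=18: θ=198.9° here. β=7.7, B=25.5. 18·(0.3020 − sin(2π·0.3020)/(2π)) = 2.7218 → s = 30.7218
radial distance = base radius + s = 32 + 30.7218 = 62.7218

62.7218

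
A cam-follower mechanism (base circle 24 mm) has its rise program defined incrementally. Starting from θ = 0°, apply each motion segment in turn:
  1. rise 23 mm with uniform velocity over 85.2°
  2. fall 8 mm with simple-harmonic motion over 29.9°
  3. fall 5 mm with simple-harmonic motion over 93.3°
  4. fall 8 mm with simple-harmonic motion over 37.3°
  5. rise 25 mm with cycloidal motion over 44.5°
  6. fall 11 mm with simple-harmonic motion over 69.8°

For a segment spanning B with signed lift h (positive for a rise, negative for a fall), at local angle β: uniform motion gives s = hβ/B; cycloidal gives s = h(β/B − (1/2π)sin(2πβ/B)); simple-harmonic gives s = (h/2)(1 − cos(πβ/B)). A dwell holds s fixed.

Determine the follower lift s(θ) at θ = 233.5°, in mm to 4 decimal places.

seg 1 [0°–85.2°] uniform, h=23: full span → s += 23 → s = 23.0000
seg 2 [85.2°–115.1°] simple-harmonic, h=-8: full span → s += -8 → s = 15.0000
seg 3 [115.1°–208.4°] simple-harmonic, h=-5: full span → s += -5 → s = 10.0000
seg 4 [208.4°–245.7°] simple-harmonic, h=-8: θ=233.5° here. β=25.1, B=37.3. -8/2·(1 − cos(π·0.6729)) = -6.0677 → s = 3.9323

3.9323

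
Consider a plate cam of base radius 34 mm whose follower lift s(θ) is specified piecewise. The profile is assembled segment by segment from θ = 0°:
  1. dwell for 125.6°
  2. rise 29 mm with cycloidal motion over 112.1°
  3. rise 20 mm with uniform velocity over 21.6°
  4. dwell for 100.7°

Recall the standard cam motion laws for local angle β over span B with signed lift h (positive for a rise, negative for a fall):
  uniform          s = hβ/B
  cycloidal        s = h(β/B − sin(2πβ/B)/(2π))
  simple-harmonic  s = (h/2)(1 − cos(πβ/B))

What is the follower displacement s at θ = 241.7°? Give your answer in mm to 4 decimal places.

seg 1 [0°–125.6°] dwell: s stays 0.0000
seg 2 [125.6°–237.7°] cycloidal, h=29: full span → s += 29 → s = 29.0000
seg 3 [237.7°–259.3°] uniform, h=20: θ=241.7° here. β=4, B=21.6. 20·4/21.6 = 3.7037 → s = 32.7037

32.7037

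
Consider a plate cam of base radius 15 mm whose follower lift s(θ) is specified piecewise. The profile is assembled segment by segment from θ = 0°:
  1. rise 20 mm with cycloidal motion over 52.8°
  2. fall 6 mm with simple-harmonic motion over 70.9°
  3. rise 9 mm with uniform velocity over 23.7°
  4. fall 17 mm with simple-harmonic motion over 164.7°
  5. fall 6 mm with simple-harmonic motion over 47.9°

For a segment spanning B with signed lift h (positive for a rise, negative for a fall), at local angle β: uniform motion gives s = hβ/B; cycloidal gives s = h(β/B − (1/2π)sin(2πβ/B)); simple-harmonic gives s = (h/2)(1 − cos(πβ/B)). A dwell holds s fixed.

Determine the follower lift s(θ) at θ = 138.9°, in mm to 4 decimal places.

seg 1 [0°–52.8°] cycloidal, h=20: full span → s += 20 → s = 20.0000
seg 2 [52.8°–123.7°] simple-harmonic, h=-6: full span → s += -6 → s = 14.0000
seg 3 [123.7°–147.4°] uniform, h=9: θ=138.9° here. β=15.2, B=23.7. 9·15.2/23.7 = 5.7722 → s = 19.7722

19.7722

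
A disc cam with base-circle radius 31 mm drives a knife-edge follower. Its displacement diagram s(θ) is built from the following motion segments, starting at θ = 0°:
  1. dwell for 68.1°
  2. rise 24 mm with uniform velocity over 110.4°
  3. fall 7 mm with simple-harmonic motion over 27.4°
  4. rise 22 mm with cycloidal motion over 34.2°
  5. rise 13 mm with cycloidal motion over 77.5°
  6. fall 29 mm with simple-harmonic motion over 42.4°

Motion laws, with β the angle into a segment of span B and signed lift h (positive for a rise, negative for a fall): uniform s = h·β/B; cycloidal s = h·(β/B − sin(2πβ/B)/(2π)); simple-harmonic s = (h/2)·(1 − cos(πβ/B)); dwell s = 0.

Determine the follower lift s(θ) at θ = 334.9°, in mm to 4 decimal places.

seg 1 [0°–68.1°] dwell: s stays 0.0000
seg 2 [68.1°–178.5°] uniform, h=24: full span → s += 24 → s = 24.0000
seg 3 [178.5°–205.9°] simple-harmonic, h=-7: full span → s += -7 → s = 17.0000
seg 4 [205.9°–240.1°] cycloidal, h=22: full span → s += 22 → s = 39.0000
seg 5 [240.1°–317.6°] cycloidal, h=13: full span → s += 13 → s = 52.0000
seg 6 [317.6°–360°] simple-harmonic, h=-29: θ=334.9° here. β=17.3, B=42.4. -29/2·(1 − cos(π·0.4080)) = -10.3680 → s = 41.6320

41.6320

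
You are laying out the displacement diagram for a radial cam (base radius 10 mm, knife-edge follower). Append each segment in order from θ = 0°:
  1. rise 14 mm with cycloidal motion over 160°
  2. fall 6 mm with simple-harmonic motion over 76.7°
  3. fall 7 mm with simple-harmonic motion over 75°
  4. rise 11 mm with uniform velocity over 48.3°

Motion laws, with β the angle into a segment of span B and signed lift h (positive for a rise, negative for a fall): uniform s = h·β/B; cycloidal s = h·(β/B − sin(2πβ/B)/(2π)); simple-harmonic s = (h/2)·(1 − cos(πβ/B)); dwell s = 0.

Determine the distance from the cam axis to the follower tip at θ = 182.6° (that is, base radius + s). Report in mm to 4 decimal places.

seg 1 [0°–160°] cycloidal, h=14: full span → s += 14 → s = 14.0000
seg 2 [160°–236.7°] simple-harmonic, h=-6: θ=182.6° here. β=22.6, B=76.7. -6/2·(1 − cos(π·0.2947)) = -1.1961 → s = 12.8039
radial distance = base radius + s = 10 + 12.8039 = 22.8039

22.8039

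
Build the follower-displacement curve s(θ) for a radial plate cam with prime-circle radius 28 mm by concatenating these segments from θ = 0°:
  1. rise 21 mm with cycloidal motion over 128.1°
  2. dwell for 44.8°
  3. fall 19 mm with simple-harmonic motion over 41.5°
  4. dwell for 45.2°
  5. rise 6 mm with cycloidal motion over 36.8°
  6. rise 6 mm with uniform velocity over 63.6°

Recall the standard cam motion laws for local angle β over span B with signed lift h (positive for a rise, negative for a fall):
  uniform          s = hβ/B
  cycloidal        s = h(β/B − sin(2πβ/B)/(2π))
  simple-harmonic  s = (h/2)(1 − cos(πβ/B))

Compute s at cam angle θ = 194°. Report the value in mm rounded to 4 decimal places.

seg 1 [0°–128.1°] cycloidal, h=21: full span → s += 21 → s = 21.0000
seg 2 [128.1°–172.9°] dwell: s stays 21.0000
seg 3 [172.9°–214.4°] simple-harmonic, h=-19: θ=194° here. β=21.1, B=41.5. -19/2·(1 − cos(π·0.5084)) = -9.7517 → s = 11.2483

11.2483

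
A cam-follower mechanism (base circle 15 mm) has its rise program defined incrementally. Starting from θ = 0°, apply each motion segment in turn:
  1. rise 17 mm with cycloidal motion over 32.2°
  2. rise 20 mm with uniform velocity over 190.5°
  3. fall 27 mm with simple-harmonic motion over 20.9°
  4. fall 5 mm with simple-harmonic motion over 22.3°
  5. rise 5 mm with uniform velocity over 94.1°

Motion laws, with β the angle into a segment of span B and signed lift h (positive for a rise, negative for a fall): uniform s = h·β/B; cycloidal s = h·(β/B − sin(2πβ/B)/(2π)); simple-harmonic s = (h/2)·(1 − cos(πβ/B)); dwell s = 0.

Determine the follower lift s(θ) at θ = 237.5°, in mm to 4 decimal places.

seg 1 [0°–32.2°] cycloidal, h=17: full span → s += 17 → s = 17.0000
seg 2 [32.2°–222.7°] uniform, h=20: full span → s += 20 → s = 37.0000
seg 3 [222.7°–243.6°] simple-harmonic, h=-27: θ=237.5° here. β=14.8, B=20.9. -27/2·(1 − cos(π·0.7081)) = -21.7116 → s = 15.2884

15.2884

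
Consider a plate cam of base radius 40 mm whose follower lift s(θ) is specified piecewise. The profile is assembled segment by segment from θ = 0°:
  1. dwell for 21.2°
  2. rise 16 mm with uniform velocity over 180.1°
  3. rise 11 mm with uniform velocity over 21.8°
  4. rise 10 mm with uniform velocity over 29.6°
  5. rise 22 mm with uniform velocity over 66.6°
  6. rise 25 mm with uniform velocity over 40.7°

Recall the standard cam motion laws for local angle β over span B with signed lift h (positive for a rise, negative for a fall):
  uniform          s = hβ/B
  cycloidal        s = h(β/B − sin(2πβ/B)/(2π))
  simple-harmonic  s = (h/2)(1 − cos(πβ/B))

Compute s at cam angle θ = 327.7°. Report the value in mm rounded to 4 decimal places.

seg 1 [0°–21.2°] dwell: s stays 0.0000
seg 2 [21.2°–201.3°] uniform, h=16: full span → s += 16 → s = 16.0000
seg 3 [201.3°–223.1°] uniform, h=11: full span → s += 11 → s = 27.0000
seg 4 [223.1°–252.7°] uniform, h=10: full span → s += 10 → s = 37.0000
seg 5 [252.7°–319.3°] uniform, h=22: full span → s += 22 → s = 59.0000
seg 6 [319.3°–360°] uniform, h=25: θ=327.7° here. β=8.4, B=40.7. 25·8.4/40.7 = 5.1597 → s = 64.1597

64.1597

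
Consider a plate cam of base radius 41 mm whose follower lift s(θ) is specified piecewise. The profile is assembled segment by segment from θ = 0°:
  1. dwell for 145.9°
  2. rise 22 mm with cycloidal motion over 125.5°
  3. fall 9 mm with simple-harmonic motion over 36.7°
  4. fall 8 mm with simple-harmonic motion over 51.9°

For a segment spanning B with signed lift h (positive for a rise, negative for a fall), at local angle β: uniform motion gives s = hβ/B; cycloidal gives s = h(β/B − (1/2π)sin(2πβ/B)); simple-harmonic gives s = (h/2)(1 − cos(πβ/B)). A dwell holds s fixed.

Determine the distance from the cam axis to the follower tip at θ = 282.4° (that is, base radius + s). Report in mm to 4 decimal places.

seg 1 [0°–145.9°] dwell: s stays 0.0000
seg 2 [145.9°–271.4°] cycloidal, h=22: full span → s += 22 → s = 22.0000
seg 3 [271.4°–308.1°] simple-harmonic, h=-9: θ=282.4° here. β=11, B=36.7. -9/2·(1 − cos(π·0.2997)) = -1.8519 → s = 20.1481
radial distance = base radius + s = 41 + 20.1481 = 61.1481

61.1481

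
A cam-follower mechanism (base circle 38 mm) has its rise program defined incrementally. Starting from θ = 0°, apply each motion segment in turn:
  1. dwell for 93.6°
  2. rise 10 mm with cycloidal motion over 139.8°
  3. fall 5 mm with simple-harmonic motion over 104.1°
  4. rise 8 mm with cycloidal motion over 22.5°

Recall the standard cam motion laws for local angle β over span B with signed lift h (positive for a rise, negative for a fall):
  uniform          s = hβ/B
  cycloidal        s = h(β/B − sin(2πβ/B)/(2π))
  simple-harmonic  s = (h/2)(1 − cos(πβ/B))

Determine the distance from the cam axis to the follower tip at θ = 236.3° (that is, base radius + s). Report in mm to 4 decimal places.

seg 1 [0°–93.6°] dwell: s stays 0.0000
seg 2 [93.6°–233.4°] cycloidal, h=10: full span → s += 10 → s = 10.0000
seg 3 [233.4°–337.5°] simple-harmonic, h=-5: θ=236.3° here. β=2.9, B=104.1. -5/2·(1 − cos(π·0.0279)) = -0.0096 → s = 9.9904
radial distance = base radius + s = 38 + 9.9904 = 47.9904

47.9904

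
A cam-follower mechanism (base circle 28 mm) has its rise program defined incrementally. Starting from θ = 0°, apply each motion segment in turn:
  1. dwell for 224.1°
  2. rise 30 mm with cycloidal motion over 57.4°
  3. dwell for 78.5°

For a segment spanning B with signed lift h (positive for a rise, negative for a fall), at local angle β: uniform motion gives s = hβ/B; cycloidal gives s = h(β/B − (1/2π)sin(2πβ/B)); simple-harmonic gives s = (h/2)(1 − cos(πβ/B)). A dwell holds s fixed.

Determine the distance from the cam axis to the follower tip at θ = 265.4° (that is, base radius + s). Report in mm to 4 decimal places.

seg 1 [0°–224.1°] dwell: s stays 0.0000
seg 2 [224.1°–281.5°] cycloidal, h=30: θ=265.4° here. β=41.3, B=57.4. 30·(0.7195 − sin(2π·0.7195)/(2π)) = 26.2727 → s = 26.2727
radial distance = base radius + s = 28 + 26.2727 = 54.2727

54.2727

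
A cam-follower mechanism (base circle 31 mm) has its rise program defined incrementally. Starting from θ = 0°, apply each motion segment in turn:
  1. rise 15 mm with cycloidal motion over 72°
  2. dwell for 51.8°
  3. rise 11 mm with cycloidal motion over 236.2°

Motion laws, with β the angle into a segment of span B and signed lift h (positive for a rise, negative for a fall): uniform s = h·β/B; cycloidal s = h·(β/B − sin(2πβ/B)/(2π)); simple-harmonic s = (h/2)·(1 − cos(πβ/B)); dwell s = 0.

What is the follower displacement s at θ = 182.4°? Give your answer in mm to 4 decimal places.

seg 1 [0°–72°] cycloidal, h=15: full span → s += 15 → s = 15.0000
seg 2 [72°–123.8°] dwell: s stays 15.0000
seg 3 [123.8°–360°] cycloidal, h=11: θ=182.4° here. β=58.6, B=236.2. 11·(0.2481 − sin(2π·0.2481)/(2π)) = 0.9785 → s = 15.9785

15.9785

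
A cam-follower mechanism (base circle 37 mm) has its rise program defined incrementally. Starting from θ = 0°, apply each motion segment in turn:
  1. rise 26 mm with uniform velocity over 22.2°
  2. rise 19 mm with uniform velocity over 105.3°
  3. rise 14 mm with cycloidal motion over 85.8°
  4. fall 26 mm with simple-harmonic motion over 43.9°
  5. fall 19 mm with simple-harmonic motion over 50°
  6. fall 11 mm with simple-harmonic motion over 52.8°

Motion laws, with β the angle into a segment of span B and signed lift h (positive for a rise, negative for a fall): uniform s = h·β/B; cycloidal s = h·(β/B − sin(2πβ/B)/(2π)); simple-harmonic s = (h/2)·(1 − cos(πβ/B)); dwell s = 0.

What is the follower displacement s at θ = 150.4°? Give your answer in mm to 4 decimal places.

seg 1 [0°–22.2°] uniform, h=26: full span → s += 26 → s = 26.0000
seg 2 [22.2°–127.5°] uniform, h=19: full span → s += 19 → s = 45.0000
seg 3 [127.5°–213.3°] cycloidal, h=14: θ=150.4° here. β=22.9, B=85.8. 14·(0.2669 − sin(2π·0.2669)/(2π)) = 1.5210 → s = 46.5210

46.5210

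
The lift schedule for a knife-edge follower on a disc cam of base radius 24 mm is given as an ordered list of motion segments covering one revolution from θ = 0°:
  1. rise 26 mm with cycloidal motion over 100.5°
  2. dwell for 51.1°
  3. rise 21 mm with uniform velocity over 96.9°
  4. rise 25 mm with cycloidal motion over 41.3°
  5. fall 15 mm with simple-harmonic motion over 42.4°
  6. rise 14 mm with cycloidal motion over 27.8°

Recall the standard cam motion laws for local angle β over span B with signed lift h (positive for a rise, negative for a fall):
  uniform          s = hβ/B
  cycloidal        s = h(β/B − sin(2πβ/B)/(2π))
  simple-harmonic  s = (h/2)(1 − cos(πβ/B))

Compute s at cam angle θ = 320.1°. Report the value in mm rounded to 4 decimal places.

seg 1 [0°–100.5°] cycloidal, h=26: full span → s += 26 → s = 26.0000
seg 2 [100.5°–151.6°] dwell: s stays 26.0000
seg 3 [151.6°–248.5°] uniform, h=21: full span → s += 21 → s = 47.0000
seg 4 [248.5°–289.8°] cycloidal, h=25: full span → s += 25 → s = 72.0000
seg 5 [289.8°–332.2°] simple-harmonic, h=-15: θ=320.1° here. β=30.3, B=42.4. -15/2·(1 − cos(π·0.7146)) = -12.1824 → s = 59.8176

59.8176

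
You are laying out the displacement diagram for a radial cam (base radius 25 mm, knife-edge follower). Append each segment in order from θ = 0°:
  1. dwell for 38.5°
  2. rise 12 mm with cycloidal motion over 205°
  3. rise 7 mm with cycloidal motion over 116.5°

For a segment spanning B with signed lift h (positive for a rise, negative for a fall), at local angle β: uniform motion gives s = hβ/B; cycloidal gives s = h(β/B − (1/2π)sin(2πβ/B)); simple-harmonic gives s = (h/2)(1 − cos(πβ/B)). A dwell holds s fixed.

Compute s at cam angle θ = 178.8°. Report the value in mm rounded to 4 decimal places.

seg 1 [0°–38.5°] dwell: s stays 0.0000
seg 2 [38.5°–243.5°] cycloidal, h=12: θ=178.8° here. β=140.3, B=205. 12·(0.6844 − sin(2π·0.6844)/(2π)) = 9.9625 → s = 9.9625

9.9625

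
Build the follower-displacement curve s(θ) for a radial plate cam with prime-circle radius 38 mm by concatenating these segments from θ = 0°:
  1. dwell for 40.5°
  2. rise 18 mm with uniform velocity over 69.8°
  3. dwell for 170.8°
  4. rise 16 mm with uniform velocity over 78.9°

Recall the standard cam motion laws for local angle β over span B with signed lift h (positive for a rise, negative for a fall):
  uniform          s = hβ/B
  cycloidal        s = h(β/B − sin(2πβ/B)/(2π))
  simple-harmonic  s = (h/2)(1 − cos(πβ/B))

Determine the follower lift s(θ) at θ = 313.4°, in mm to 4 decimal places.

seg 1 [0°–40.5°] dwell: s stays 0.0000
seg 2 [40.5°–110.3°] uniform, h=18: full span → s += 18 → s = 18.0000
seg 3 [110.3°–281.1°] dwell: s stays 18.0000
seg 4 [281.1°–360°] uniform, h=16: θ=313.4° here. β=32.3, B=78.9. 16·32.3/78.9 = 6.5501 → s = 24.5501

24.5501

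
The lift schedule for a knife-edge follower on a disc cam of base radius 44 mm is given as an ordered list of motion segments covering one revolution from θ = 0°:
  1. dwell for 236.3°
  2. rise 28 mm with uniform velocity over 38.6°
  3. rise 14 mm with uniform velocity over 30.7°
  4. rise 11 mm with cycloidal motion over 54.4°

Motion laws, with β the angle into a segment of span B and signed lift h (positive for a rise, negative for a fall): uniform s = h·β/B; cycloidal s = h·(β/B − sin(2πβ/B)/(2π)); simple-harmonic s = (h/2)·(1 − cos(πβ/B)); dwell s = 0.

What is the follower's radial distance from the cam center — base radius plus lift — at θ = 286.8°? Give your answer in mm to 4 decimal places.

seg 1 [0°–236.3°] dwell: s stays 0.0000
seg 2 [236.3°–274.9°] uniform, h=28: full span → s += 28 → s = 28.0000
seg 3 [274.9°–305.6°] uniform, h=14: θ=286.8° here. β=11.9, B=30.7. 14·11.9/30.7 = 5.4267 → s = 33.4267
radial distance = base radius + s = 44 + 33.4267 = 77.4267

77.4267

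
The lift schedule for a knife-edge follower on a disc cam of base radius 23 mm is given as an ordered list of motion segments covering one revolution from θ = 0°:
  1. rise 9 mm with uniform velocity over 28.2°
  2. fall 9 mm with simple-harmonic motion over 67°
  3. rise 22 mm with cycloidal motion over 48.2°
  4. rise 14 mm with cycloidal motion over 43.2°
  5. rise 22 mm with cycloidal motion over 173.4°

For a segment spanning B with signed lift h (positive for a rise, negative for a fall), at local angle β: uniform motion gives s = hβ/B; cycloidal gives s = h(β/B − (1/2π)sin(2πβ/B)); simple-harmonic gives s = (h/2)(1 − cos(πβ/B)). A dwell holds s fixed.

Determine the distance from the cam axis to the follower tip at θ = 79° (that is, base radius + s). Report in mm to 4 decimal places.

seg 1 [0°–28.2°] uniform, h=9: full span → s += 9 → s = 9.0000
seg 2 [28.2°–95.2°] simple-harmonic, h=-9: θ=79° here. β=50.8, B=67. -9/2·(1 − cos(π·0.7582)) = -7.7630 → s = 1.2370
radial distance = base radius + s = 23 + 1.2370 = 24.2370

24.2370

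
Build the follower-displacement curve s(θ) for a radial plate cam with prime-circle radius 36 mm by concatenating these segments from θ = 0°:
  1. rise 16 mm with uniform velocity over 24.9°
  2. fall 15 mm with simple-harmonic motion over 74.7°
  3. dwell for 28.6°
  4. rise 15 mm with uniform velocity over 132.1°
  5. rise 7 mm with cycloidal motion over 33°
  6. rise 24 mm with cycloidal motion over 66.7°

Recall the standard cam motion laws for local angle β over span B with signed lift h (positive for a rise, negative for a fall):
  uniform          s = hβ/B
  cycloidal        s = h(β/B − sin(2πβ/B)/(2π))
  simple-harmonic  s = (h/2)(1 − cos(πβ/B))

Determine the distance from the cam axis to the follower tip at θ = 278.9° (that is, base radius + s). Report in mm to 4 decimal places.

seg 1 [0°–24.9°] uniform, h=16: full span → s += 16 → s = 16.0000
seg 2 [24.9°–99.6°] simple-harmonic, h=-15: full span → s += -15 → s = 1.0000
seg 3 [99.6°–128.2°] dwell: s stays 1.0000
seg 4 [128.2°–260.3°] uniform, h=15: full span → s += 15 → s = 16.0000
seg 5 [260.3°–293.3°] cycloidal, h=7: θ=278.9° here. β=18.6, B=33. 7·(0.5636 − sin(2π·0.5636)/(2π)) = 4.3791 → s = 20.3791
radial distance = base radius + s = 36 + 20.3791 = 56.3791

56.3791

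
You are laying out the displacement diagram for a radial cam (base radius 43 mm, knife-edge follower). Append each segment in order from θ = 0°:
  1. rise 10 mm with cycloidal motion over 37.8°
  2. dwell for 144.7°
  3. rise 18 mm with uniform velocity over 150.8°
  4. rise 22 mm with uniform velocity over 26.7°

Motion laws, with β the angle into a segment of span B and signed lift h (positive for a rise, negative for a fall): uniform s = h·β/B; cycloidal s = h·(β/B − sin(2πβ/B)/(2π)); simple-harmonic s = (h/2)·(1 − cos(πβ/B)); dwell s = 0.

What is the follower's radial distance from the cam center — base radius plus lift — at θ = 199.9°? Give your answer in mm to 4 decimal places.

seg 1 [0°–37.8°] cycloidal, h=10: full span → s += 10 → s = 10.0000
seg 2 [37.8°–182.5°] dwell: s stays 10.0000
seg 3 [182.5°–333.3°] uniform, h=18: θ=199.9° here. β=17.4, B=150.8. 18·17.4/150.8 = 2.0769 → s = 12.0769
radial distance = base radius + s = 43 + 12.0769 = 55.0769

55.0769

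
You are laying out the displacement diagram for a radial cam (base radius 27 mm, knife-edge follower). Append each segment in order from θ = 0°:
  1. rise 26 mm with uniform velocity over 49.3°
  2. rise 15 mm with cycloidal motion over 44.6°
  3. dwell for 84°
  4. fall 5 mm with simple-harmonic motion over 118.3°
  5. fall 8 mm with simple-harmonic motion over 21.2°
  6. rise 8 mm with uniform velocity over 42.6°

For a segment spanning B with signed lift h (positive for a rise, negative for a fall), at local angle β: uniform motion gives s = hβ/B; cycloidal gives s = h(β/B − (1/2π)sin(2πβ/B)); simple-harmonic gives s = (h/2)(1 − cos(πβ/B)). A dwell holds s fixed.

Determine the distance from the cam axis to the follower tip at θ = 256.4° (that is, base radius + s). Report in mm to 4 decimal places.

seg 1 [0°–49.3°] uniform, h=26: full span → s += 26 → s = 26.0000
seg 2 [49.3°–93.9°] cycloidal, h=15: full span → s += 15 → s = 41.0000
seg 3 [93.9°–177.9°] dwell: s stays 41.0000
seg 4 [177.9°–296.2°] simple-harmonic, h=-5: θ=256.4° here. β=78.5, B=118.3. -5/2·(1 − cos(π·0.6636)) = -3.7289 → s = 37.2711
radial distance = base radius + s = 27 + 37.2711 = 64.2711

64.2711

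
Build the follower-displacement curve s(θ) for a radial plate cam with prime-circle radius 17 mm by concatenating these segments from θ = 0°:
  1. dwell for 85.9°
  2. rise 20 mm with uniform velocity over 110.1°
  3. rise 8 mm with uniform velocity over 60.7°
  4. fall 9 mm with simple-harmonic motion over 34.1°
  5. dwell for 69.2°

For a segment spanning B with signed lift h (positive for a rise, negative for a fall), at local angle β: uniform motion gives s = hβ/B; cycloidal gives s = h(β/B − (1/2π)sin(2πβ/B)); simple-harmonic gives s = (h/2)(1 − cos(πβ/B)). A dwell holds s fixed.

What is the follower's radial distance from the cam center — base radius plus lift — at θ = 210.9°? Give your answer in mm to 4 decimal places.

seg 1 [0°–85.9°] dwell: s stays 0.0000
seg 2 [85.9°–196°] uniform, h=20: full span → s += 20 → s = 20.0000
seg 3 [196°–256.7°] uniform, h=8: θ=210.9° here. β=14.9, B=60.7. 8·14.9/60.7 = 1.9638 → s = 21.9638
radial distance = base radius + s = 17 + 21.9638 = 38.9638

38.9638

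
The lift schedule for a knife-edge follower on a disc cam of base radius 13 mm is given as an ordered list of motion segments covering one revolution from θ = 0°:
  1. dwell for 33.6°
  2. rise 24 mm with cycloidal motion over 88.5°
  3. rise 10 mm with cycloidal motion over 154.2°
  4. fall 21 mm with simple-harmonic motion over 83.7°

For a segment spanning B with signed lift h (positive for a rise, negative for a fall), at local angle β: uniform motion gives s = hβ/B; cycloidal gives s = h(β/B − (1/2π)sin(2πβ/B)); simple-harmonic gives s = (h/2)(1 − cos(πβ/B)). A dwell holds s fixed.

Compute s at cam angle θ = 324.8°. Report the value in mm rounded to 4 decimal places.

seg 1 [0°–33.6°] dwell: s stays 0.0000
seg 2 [33.6°–122.1°] cycloidal, h=24: full span → s += 24 → s = 24.0000
seg 3 [122.1°–276.3°] cycloidal, h=10: full span → s += 10 → s = 34.0000
seg 4 [276.3°–360°] simple-harmonic, h=-21: θ=324.8° here. β=48.5, B=83.7. -21/2·(1 − cos(π·0.5795)) = -13.0937 → s = 20.9063

20.9063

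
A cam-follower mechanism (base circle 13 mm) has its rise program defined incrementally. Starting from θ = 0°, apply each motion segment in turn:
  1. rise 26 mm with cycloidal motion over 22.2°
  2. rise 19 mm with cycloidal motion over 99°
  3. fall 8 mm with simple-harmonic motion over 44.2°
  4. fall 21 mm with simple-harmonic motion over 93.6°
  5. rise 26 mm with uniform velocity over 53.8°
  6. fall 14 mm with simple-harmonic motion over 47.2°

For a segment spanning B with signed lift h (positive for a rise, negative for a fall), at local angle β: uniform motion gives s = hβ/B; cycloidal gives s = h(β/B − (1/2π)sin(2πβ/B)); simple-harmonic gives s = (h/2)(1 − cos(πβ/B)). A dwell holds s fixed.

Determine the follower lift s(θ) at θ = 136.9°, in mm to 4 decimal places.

seg 1 [0°–22.2°] cycloidal, h=26: full span → s += 26 → s = 26.0000
seg 2 [22.2°–121.2°] cycloidal, h=19: full span → s += 19 → s = 45.0000
seg 3 [121.2°–165.4°] simple-harmonic, h=-8: θ=136.9° here. β=15.7, B=44.2. -8/2·(1 − cos(π·0.3552)) = -2.2425 → s = 42.7575

42.7575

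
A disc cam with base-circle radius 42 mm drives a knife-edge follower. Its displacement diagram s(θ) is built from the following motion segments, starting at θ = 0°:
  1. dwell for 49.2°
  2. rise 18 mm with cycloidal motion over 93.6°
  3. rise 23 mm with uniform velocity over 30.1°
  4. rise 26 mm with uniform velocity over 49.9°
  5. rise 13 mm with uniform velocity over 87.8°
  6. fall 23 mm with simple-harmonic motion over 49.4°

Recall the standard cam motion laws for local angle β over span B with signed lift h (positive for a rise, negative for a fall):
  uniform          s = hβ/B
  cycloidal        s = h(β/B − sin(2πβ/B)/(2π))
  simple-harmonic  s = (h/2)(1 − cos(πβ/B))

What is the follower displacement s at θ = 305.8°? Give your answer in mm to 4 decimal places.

seg 1 [0°–49.2°] dwell: s stays 0.0000
seg 2 [49.2°–142.8°] cycloidal, h=18: full span → s += 18 → s = 18.0000
seg 3 [142.8°–172.9°] uniform, h=23: full span → s += 23 → s = 41.0000
seg 4 [172.9°–222.8°] uniform, h=26: full span → s += 26 → s = 67.0000
seg 5 [222.8°–310.6°] uniform, h=13: θ=305.8° here. β=83, B=87.8. 13·83/87.8 = 12.2893 → s = 79.2893

79.2893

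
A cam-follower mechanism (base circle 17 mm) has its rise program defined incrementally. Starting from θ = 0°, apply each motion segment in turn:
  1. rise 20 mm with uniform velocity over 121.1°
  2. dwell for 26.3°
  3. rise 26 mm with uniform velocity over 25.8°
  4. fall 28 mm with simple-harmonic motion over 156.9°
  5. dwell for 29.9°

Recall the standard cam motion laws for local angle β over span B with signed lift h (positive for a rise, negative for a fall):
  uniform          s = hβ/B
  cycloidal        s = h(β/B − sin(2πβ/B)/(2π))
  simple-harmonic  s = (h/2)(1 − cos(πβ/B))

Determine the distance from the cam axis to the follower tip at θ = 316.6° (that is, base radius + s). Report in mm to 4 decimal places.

seg 1 [0°–121.1°] uniform, h=20: full span → s += 20 → s = 20.0000
seg 2 [121.1°–147.4°] dwell: s stays 20.0000
seg 3 [147.4°–173.2°] uniform, h=26: full span → s += 26 → s = 46.0000
seg 4 [173.2°–330.1°] simple-harmonic, h=-28: θ=316.6° here. β=143.4, B=156.9. -28/2·(1 − cos(π·0.9140)) = -27.4916 → s = 18.5084
radial distance = base radius + s = 17 + 18.5084 = 35.5084

35.5084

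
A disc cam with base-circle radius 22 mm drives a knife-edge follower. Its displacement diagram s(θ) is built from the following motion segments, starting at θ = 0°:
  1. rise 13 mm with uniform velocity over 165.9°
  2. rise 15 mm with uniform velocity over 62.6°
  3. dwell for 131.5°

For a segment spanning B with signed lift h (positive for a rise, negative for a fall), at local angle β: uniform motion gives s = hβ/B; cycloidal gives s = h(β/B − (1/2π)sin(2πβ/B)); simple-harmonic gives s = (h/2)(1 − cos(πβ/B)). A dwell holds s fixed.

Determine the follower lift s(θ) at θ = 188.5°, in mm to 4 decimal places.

seg 1 [0°–165.9°] uniform, h=13: full span → s += 13 → s = 13.0000
seg 2 [165.9°–228.5°] uniform, h=15: θ=188.5° here. β=22.6, B=62.6. 15·22.6/62.6 = 5.4153 → s = 18.4153

18.4153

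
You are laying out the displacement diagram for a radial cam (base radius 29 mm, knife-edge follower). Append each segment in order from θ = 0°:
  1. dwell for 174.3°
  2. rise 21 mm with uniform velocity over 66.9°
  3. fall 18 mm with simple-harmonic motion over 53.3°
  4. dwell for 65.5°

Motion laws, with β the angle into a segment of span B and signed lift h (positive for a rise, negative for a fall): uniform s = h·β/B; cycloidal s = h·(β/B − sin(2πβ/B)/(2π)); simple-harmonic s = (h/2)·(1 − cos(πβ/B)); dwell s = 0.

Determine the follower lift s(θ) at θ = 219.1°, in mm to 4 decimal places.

seg 1 [0°–174.3°] dwell: s stays 0.0000
seg 2 [174.3°–241.2°] uniform, h=21: θ=219.1° here. β=44.8, B=66.9. 21·44.8/66.9 = 14.0628 → s = 14.0628

14.0628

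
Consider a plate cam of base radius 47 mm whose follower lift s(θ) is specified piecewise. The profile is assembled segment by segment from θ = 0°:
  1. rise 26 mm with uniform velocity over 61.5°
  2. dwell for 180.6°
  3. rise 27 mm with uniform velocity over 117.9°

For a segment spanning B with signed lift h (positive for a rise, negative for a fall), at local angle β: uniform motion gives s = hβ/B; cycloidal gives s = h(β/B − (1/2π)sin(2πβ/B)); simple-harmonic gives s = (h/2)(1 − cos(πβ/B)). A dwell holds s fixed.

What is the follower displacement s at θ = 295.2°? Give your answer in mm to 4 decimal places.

seg 1 [0°–61.5°] uniform, h=26: full span → s += 26 → s = 26.0000
seg 2 [61.5°–242.1°] dwell: s stays 26.0000
seg 3 [242.1°–360°] uniform, h=27: θ=295.2° here. β=53.1, B=117.9. 27·53.1/117.9 = 12.1603 → s = 38.1603

38.1603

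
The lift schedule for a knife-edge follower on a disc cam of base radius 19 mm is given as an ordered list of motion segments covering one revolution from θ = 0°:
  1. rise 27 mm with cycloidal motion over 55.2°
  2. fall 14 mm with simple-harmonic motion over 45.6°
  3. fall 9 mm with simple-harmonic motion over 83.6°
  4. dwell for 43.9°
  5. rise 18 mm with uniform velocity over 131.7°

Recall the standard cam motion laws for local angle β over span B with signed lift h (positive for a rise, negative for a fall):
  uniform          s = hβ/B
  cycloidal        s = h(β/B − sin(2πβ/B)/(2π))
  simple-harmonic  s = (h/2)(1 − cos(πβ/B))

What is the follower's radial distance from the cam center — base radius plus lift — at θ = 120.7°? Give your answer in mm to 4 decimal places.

seg 1 [0°–55.2°] cycloidal, h=27: full span → s += 27 → s = 27.0000
seg 2 [55.2°–100.8°] simple-harmonic, h=-14: full span → s += -14 → s = 13.0000
seg 3 [100.8°–184.4°] simple-harmonic, h=-9: θ=120.7° here. β=19.9, B=83.6. -9/2·(1 − cos(π·0.2380)) = -1.2007 → s = 11.7993
radial distance = base radius + s = 19 + 11.7993 = 30.7993

30.7993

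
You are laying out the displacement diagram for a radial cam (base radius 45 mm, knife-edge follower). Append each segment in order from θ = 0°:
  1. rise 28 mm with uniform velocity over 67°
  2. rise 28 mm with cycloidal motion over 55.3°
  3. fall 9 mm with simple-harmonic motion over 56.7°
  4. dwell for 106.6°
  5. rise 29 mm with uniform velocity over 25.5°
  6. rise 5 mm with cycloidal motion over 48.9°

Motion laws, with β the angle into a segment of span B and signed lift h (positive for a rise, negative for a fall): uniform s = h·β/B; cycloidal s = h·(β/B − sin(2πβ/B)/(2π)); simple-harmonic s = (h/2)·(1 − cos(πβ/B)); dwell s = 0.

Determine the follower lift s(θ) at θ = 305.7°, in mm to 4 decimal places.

seg 1 [0°–67°] uniform, h=28: full span → s += 28 → s = 28.0000
seg 2 [67°–122.3°] cycloidal, h=28: full span → s += 28 → s = 56.0000
seg 3 [122.3°–179°] simple-harmonic, h=-9: full span → s += -9 → s = 47.0000
seg 4 [179°–285.6°] dwell: s stays 47.0000
seg 5 [285.6°–311.1°] uniform, h=29: θ=305.7° here. β=20.1, B=25.5. 29·20.1/25.5 = 22.8588 → s = 69.8588

69.8588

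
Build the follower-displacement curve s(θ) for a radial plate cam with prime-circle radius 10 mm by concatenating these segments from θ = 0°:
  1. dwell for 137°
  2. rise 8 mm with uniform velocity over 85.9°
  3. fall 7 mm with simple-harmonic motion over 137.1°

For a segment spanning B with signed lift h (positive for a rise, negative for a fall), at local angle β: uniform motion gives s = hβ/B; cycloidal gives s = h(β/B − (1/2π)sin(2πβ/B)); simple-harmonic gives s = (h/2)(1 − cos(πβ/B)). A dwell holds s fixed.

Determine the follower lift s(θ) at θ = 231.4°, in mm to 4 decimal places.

seg 1 [0°–137°] dwell: s stays 0.0000
seg 2 [137°–222.9°] uniform, h=8: full span → s += 8 → s = 8.0000
seg 3 [222.9°–360°] simple-harmonic, h=-7: θ=231.4° here. β=8.5, B=137.1. -7/2·(1 − cos(π·0.0620)) = -0.0662 → s = 7.9338

7.9338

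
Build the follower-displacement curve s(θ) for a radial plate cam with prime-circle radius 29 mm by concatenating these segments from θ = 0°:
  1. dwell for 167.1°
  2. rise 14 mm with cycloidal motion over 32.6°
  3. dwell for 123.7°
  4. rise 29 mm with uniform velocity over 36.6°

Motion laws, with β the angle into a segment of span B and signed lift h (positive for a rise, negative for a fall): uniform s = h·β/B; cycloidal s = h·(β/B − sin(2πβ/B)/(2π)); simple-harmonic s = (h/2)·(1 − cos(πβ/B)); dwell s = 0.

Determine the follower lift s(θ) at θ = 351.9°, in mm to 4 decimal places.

seg 1 [0°–167.1°] dwell: s stays 0.0000
seg 2 [167.1°–199.7°] cycloidal, h=14: full span → s += 14 → s = 14.0000
seg 3 [199.7°–323.4°] dwell: s stays 14.0000
seg 4 [323.4°–360°] uniform, h=29: θ=351.9° here. β=28.5, B=36.6. 29·28.5/36.6 = 22.5820 → s = 36.5820

36.5820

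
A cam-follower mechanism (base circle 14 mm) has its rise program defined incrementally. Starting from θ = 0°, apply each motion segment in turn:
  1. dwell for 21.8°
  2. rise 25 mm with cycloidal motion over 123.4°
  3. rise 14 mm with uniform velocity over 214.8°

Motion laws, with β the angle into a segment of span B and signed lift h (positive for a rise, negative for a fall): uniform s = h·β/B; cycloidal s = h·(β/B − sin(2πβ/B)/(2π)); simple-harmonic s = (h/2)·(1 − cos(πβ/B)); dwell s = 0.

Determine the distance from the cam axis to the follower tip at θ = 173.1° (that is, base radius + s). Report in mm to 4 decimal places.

seg 1 [0°–21.8°] dwell: s stays 0.0000
seg 2 [21.8°–145.2°] cycloidal, h=25: full span → s += 25 → s = 25.0000
seg 3 [145.2°–360°] uniform, h=14: θ=173.1° here. β=27.9, B=214.8. 14·27.9/214.8 = 1.8184 → s = 26.8184
radial distance = base radius + s = 14 + 26.8184 = 40.8184

40.8184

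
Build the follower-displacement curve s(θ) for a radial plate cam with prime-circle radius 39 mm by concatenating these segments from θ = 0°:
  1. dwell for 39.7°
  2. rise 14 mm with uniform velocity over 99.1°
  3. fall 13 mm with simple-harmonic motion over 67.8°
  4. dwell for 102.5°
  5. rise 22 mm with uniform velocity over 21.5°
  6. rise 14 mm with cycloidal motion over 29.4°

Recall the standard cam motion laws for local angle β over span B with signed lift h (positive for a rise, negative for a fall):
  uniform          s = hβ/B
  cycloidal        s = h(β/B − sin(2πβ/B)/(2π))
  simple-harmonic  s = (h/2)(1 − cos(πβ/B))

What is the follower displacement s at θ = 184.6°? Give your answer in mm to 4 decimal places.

seg 1 [0°–39.7°] dwell: s stays 0.0000
seg 2 [39.7°–138.8°] uniform, h=14: full span → s += 14 → s = 14.0000
seg 3 [138.8°–206.6°] simple-harmonic, h=-13: θ=184.6° here. β=45.8, B=67.8. -13/2·(1 − cos(π·0.6755)) = -9.9052 → s = 4.0948

4.0948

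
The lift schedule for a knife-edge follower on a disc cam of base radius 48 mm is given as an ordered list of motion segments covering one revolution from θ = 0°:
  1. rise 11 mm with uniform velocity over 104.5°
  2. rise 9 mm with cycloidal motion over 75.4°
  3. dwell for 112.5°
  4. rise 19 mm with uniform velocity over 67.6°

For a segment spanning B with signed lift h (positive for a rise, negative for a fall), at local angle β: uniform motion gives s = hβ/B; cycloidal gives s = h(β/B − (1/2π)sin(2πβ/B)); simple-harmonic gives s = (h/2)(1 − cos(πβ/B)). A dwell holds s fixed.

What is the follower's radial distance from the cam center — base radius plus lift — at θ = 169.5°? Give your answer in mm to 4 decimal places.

seg 1 [0°–104.5°] uniform, h=11: full span → s += 11 → s = 11.0000
seg 2 [104.5°–179.9°] cycloidal, h=9: θ=169.5° here. β=65, B=75.4. 9·(0.8621 − sin(2π·0.8621)/(2π)) = 8.8503 → s = 19.8503
radial distance = base radius + s = 48 + 19.8503 = 67.8503

67.8503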